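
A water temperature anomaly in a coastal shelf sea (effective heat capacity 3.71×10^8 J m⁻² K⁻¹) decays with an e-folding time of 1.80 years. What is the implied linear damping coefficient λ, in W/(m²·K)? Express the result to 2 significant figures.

Areal heat capacity C = 3.71×10^8 J m⁻² K⁻¹ (given).
τ = 1.80 years = 5.68×10^7 s.
λ = C / τ = 3.71×10^8 / 5.68×10^7 = 6.53 W/(m²·K).

6.5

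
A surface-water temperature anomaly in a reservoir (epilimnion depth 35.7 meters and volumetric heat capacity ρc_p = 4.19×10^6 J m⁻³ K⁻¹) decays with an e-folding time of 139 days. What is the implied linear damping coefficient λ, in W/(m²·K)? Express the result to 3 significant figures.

Areal heat capacity C = ρc_p × D = 4.19×10^6 × 35.7 = 1.50×10^8 J/(m²·K).
τ = 139 days = 1.20×10^7 s.
λ = C / τ = 1.50×10^8 / 1.20×10^7 = 12.5 W/(m²·K).

12.5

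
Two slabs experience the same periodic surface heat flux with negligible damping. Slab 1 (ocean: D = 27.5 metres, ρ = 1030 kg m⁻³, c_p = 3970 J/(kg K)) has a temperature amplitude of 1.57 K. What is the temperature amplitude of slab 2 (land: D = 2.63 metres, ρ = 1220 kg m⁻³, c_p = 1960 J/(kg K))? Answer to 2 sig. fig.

28 K

C_ocean = 1.12×10^8 J/(m²·K); C_land = 6.29×10^6 J/(m²·K).
A ∝ 1/C ⇒ A_land = A_ocean × C_ocean/C_land = 1.57 × 17.9 = 28.1 K.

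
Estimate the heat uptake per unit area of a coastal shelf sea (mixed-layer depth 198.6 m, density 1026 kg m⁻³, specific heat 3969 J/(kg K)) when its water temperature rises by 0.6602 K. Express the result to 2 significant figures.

5.3×10^8

Areal heat capacity C = ρ c_p D = 1026 × 3969 × 198.6 = 8.09×10^8 J/(m²·K).
ΔQ = C ΔT = 8.09×10^8 × 0.6602 = 5.34×10^8 J/m².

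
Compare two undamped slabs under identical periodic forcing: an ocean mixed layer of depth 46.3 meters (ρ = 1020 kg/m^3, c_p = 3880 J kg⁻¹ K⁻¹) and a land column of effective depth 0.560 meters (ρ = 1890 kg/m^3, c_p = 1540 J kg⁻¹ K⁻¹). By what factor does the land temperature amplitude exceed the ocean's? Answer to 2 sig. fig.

110

C_ocean = 1020 × 3880 × 46.3 = 1.83×10^8 J/(m²·K).
C_land = 1890 × 1540 × 0.560 = 1.63×10^6 J/(m²·K).
Undamped amplitude ∝ 1/C, so A_land/A_ocean = C_ocean/C_land = 112.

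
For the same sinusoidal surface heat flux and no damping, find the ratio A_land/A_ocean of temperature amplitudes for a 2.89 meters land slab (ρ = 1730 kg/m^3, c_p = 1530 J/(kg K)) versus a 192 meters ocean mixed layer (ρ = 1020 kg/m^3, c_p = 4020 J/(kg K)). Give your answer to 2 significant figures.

C_ocean = 1020 × 4020 × 192 = 7.87×10^8 J/(m²·K).
C_land = 1730 × 1530 × 2.89 = 7.65×10^6 J/(m²·K).
Undamped amplitude ∝ 1/C, so A_land/A_ocean = C_ocean/C_land = 103.

100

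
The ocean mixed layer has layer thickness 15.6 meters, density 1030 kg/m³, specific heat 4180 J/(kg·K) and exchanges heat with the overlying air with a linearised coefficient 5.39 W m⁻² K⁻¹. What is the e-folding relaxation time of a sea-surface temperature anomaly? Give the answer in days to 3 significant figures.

Areal heat capacity C = ρ c_p D = 1030 × 4180 × 15.6 = 6.72×10^7 J/(m^2 K).
Relaxation time τ = C / λ = 6.72×10^7 / 5.39 = 1.25×10^7 s.
In days: 1.25×10^7 s / (86400 s/day) = 144 days.

144 days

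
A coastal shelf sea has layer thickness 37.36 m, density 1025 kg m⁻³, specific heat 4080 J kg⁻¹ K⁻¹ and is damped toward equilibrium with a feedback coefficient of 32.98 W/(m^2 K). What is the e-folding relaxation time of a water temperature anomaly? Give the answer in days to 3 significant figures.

Areal heat capacity C = ρ c_p D = 1025 × 4080 × 37.36 = 1.56×10^8 J m⁻² K⁻¹.
Relaxation time τ = C / λ = 1.56×10^8 / 32.98 = 4.74×10^6 s.
In days: 4.74×10^6 s / (86400 s/day) = 54.8 days.

54.8 days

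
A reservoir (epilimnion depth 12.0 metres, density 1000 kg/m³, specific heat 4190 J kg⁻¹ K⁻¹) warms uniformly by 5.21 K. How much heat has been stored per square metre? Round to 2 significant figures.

2.6×10^8

Areal heat capacity C = ρ c_p D = 1000 × 4190 × 12.0 = 5.03×10^7 J m⁻² K⁻¹.
ΔQ = C ΔT = 5.03×10^7 × 5.21 = 2.62×10^8 J/m².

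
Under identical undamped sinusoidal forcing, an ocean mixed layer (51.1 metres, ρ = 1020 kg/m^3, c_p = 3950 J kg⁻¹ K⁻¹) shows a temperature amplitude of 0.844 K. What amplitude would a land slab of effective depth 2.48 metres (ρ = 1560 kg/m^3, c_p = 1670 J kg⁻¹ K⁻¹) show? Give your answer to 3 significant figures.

C_ocean = 2.06×10^8 J/(m²·K); C_land = 6.46×10^6 J/(m²·K).
A ∝ 1/C ⇒ A_land = A_ocean × C_ocean/C_land = 0.844 × 31.9 = 26.9 K.

26.9 K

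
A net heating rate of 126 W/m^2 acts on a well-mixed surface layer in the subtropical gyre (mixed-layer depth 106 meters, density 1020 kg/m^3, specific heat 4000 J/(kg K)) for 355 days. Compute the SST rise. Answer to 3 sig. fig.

8.94 K

Areal heat capacity C = ρ c_p D = 1020 × 4000 × 106 = 4.32×10^8 J m⁻² K⁻¹.
Net heat input Q = F Δt = 126 × (355 days × 86400 s/day) = 3.86×10^9 J/m².
ΔT = Q / C = 3.86×10^9 / 4.32×10^8 = 8.94 K.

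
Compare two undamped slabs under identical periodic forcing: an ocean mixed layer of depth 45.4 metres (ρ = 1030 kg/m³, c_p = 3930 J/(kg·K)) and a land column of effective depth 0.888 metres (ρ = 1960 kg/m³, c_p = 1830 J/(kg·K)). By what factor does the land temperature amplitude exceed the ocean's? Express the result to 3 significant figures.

57.7

C_ocean = 1030 × 3930 × 45.4 = 1.84×10^8 J/(m²·K).
C_land = 1960 × 1830 × 0.888 = 3.19×10^6 J/(m²·K).
Undamped amplitude ∝ 1/C, so A_land/A_ocean = C_ocean/C_land = 57.7.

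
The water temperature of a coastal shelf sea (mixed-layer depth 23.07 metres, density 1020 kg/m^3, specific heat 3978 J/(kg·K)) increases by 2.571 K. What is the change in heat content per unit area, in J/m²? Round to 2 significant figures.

2.4×10^8

Areal heat capacity C = ρ c_p D = 1020 × 3978 × 23.07 = 9.36×10^7 J m⁻² K⁻¹.
ΔQ = C ΔT = 9.36×10^7 × 2.571 = 2.41×10^8 J/m².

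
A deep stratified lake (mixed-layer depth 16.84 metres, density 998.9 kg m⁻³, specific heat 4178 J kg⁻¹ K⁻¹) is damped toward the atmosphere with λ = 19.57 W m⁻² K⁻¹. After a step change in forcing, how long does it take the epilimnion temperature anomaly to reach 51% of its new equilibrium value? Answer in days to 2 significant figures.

30 days

Areal heat capacity C = ρ c_p D = 998.9 × 4178 × 16.84 = 7.03×10^7 J/(m^2 K).
τ = C / λ = 7.03×10^7 / 19.57 = 3.59×10^6 s.
Fraction reached: 1 − e^(−t/τ) = 0.51 ⇒ t = −τ ln(1 − 0.51) = τ × 0.713.
t = 2.56×10^6 s = 29.7 days.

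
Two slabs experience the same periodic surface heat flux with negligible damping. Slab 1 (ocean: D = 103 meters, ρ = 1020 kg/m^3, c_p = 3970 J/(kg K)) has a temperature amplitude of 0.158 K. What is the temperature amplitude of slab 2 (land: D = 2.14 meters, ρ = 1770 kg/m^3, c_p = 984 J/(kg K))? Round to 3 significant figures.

C_ocean = 4.17×10^8 J/(m²·K); C_land = 3.73×10^6 J/(m²·K).
A ∝ 1/C ⇒ A_land = A_ocean × C_ocean/C_land = 0.158 × 112 = 17.7 K.

17.7 K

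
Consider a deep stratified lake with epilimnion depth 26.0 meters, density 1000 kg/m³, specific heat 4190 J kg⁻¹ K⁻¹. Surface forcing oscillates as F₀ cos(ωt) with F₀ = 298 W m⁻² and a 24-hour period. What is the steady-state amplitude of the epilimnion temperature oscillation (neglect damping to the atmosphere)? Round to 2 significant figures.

Areal heat capacity C = ρ c_p D = 1000 × 4190 × 26.0 = 1.09×10^8 J/(m²·K).
Angular frequency ω = 2π / T = 2π / 86400 s = 7.27×10^-5 s⁻¹.
Cω = 1.09×10^8 × 7.27×10^-5 = 7920 W/(m²·K).
Amplitude A = F₀ / (Cω) = 298 / 7920 = 0.0376 K.

0.038 K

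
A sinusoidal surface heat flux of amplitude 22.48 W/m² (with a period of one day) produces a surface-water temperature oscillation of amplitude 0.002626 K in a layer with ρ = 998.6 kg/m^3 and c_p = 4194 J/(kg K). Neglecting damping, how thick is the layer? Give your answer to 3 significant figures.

ω = 2π / 86400 s = 7.27×10^-5 s⁻¹.
Required C = F₀ / (A ω) = 22.48 / (0.002626 × 7.27×10^-5) = 1.18×10^8 J/(m²·K).
D = C / (ρ c_p) = 1.18×10^8 / (998.6 × 4194) = 28.1 m.

28.1 m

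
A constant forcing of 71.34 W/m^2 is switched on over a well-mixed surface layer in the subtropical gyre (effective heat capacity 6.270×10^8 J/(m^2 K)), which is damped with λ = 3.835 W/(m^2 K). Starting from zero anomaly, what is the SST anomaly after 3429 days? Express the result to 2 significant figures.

16 K

Areal heat capacity C = 6.270×10^8 J/(m^2 K) (given).
τ = C / λ = 6.27×10^8 / 3.835 = 1.63×10^8 s.
Equilibrium anomaly ΔT_eq = F / λ = 71.34 / 3.835 = 18.6 K.
t = 3429 days = 2.96×10^8 s, so t/τ = 1.81.
ΔT(t) = ΔT_eq (1 − e^(−t/τ)) = 18.6 × (1 − e^−1.81) = 15.6 K.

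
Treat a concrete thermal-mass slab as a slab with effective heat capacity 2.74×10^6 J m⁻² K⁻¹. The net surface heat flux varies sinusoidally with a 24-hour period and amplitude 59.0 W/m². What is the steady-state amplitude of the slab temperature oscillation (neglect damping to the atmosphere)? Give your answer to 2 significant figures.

0.30 K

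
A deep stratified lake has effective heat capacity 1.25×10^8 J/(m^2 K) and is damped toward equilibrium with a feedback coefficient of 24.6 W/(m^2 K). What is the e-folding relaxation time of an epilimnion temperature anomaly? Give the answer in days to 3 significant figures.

Areal heat capacity C = 1.25×10^8 J/(m^2 K) (given).
Relaxation time τ = C / λ = 1.25×10^8 / 24.6 = 5.08×10^6 s.
In days: 5.08×10^6 s / (86400 s/day) = 58.8 days.

58.8 days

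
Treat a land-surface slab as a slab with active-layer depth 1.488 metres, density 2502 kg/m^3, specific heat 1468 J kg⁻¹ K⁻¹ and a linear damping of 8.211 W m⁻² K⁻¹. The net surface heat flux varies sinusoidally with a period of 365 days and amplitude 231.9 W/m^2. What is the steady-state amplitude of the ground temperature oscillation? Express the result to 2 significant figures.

28 K

Areal heat capacity C = ρ c_p D = 2502 × 1468 × 1.488 = 5.47×10^6 J/(m^2 K).
Angular frequency ω = 2π / T = 2π / 3.15×10^7 s = 1.99×10^-7 s⁻¹.
√((Cω)² + λ²) = √((1.09)² + 8.211²) = 8.28 W/(m²·K).
Amplitude A = F₀ / √((Cω)²+λ²) = 231.9 / 8.28 = 28.0 K.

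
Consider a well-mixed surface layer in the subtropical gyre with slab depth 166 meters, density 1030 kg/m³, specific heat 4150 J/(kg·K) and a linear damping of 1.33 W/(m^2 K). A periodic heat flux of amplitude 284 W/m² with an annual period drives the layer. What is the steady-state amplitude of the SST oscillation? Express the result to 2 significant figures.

Areal heat capacity C = ρ c_p D = 1030 × 4150 × 166 = 7.10×10^8 J m⁻² K⁻¹.
Angular frequency ω = 2π / T = 2π / 3.15×10^7 s = 1.99×10^-7 s⁻¹.
√((Cω)² + λ²) = √((141)² + 1.33²) = 141 W/(m²·K).
Amplitude A = F₀ / √((Cω)²+λ²) = 284 / 141 = 2.01 K.

2.0 K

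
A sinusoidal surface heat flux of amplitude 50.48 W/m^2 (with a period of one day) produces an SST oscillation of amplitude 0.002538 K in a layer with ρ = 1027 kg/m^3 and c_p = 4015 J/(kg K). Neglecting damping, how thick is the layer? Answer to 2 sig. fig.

ω = 2π / 86400 s = 7.27×10^-5 s⁻¹.
Required C = F₀ / (A ω) = 50.48 / (0.002538 × 7.27×10^-5) = 2.74×10^8 J/(m²·K).
D = C / (ρ c_p) = 2.74×10^8 / (1027 × 4015) = 66.3 m.

66 m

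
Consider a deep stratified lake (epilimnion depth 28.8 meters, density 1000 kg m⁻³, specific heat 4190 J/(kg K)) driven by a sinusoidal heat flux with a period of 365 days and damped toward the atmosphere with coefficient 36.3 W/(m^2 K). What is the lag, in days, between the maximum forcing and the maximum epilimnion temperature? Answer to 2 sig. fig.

Areal heat capacity C = ρ c_p D = 1000 × 4190 × 28.8 = 1.21×10^8 J m⁻² K⁻¹.
ω = 2π / 3.15×10^7 s = 1.99×10^-7 s⁻¹.
Phase lag φ = arctan(Cω/λ) = arctan(24.0/36.3) = 0.585 rad.
Time lag = φ / ω = 0.585 / 1.99×10^-7 = 2.94×10^6 s = 34.0 days.

34 days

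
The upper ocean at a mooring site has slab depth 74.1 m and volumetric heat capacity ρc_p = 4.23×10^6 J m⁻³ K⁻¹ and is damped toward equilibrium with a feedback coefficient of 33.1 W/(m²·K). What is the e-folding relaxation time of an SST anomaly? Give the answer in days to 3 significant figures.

110 days

Areal heat capacity C = ρc_p × D = 4.23×10^6 × 74.1 = 3.13×10^8 J/(m^2 K).
Relaxation time τ = C / λ = 3.13×10^8 / 33.1 = 9.47×10^6 s.
In days: 9.47×10^6 s / (86400 s/day) = 110 days.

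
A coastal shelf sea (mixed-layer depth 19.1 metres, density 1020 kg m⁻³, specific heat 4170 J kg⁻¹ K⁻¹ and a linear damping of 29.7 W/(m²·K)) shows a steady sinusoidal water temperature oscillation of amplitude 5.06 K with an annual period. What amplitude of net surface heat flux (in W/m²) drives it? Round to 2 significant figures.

Areal heat capacity C = ρ c_p D = 1020 × 4170 × 19.1 = 8.12×10^7 J/(m^2 K).
ω = 2π / 3.15×10^7 s = 1.99×10^-7 s⁻¹.
√((Cω)² + λ²) = √((16.2)² + 29.7²) = 33.8 W/(m²·K).
F₀ = A × √((Cω)²+λ²) = 5.06 × 33.8 = 171 W/m².

170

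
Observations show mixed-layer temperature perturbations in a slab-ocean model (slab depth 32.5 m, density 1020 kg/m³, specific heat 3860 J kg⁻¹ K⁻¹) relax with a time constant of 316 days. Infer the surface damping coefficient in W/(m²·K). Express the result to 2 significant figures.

Areal heat capacity C = ρ c_p D = 1020 × 3860 × 32.5 = 1.28×10^8 J/(m²·K).
τ = 316 days = 2.73×10^7 s.
λ = C / τ = 1.28×10^8 / 2.73×10^7 = 4.69 W/(m²·K).

4.7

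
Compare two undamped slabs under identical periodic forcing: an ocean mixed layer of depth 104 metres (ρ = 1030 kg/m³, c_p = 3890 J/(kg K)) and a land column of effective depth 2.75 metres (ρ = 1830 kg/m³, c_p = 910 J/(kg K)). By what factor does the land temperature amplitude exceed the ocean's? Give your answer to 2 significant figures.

C_ocean = 1030 × 3890 × 104 = 4.17×10^8 J/(m²·K).
C_land = 1830 × 910 × 2.75 = 4.58×10^6 J/(m²·K).
Undamped amplitude ∝ 1/C, so A_land/A_ocean = C_ocean/C_land = 91.0.

91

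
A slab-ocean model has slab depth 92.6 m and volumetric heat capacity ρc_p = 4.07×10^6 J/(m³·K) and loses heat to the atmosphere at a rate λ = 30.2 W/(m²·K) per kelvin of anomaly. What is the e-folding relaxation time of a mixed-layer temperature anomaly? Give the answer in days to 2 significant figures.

140 days

Areal heat capacity C = ρc_p × D = 4.07×10^6 × 92.6 = 3.77×10^8 J/(m²·K).
Relaxation time τ = C / λ = 3.77×10^8 / 30.2 = 1.25×10^7 s.
In days: 1.25×10^7 s / (86400 s/day) = 144 days.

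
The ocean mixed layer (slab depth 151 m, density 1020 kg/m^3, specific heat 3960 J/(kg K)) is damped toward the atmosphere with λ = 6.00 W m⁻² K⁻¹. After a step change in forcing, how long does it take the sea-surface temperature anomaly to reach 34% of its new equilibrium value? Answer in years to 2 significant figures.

Areal heat capacity C = ρ c_p D = 1020 × 3960 × 151 = 6.10×10^8 J m⁻² K⁻¹.
τ = C / λ = 6.10×10^8 / 6.00 = 1.02×10^8 s.
Fraction reached: 1 − e^(−t/τ) = 0.34 ⇒ t = −τ ln(1 − 0.34) = τ × 0.416.
t = 4.22×10^7 s = 1.34 years.

1.3 years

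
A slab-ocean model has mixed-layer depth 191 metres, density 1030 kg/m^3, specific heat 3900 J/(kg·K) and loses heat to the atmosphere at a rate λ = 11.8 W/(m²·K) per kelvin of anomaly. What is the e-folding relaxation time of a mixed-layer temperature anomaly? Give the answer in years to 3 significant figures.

Areal heat capacity C = ρ c_p D = 1030 × 3900 × 191 = 7.67×10^8 J m⁻² K⁻¹.
Relaxation time τ = C / λ = 7.67×10^8 / 11.8 = 6.50×10^7 s.
In years: 6.50×10^7 s / (3.156×10^7 s/year) = 2.06 years.

2.06 years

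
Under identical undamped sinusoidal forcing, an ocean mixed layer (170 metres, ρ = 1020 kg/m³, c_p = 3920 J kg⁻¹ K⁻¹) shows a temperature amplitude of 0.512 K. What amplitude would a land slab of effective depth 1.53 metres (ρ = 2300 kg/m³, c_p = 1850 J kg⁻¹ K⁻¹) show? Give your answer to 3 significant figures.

53.5 K

C_ocean = 6.80×10^8 J/(m²·K); C_land = 6.51×10^6 J/(m²·K).
A ∝ 1/C ⇒ A_land = A_ocean × C_ocean/C_land = 0.512 × 104 = 53.5 K.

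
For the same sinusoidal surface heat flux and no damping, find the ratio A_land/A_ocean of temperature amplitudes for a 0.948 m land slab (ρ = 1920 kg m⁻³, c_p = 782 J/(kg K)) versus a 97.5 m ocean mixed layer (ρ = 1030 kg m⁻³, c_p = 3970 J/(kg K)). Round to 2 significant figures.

280

C_ocean = 1030 × 3970 × 97.5 = 3.99×10^8 J/(m²·K).
C_land = 1920 × 782 × 0.948 = 1.42×10^6 J/(m²·K).
Undamped amplitude ∝ 1/C, so A_land/A_ocean = C_ocean/C_land = 280.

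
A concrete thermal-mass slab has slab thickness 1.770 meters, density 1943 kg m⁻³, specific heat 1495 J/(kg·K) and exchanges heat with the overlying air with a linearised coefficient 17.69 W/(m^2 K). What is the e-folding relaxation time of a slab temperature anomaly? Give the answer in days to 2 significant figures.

Areal heat capacity C = ρ c_p D = 1943 × 1495 × 1.770 = 5.14×10^6 J/(m²·K).
Relaxation time τ = C / λ = 5.14×10^6 / 17.69 = 2.91×10^5 s.
In days: 2.91×10^5 s / (86400 s/day) = 3.36 days.

3.4 days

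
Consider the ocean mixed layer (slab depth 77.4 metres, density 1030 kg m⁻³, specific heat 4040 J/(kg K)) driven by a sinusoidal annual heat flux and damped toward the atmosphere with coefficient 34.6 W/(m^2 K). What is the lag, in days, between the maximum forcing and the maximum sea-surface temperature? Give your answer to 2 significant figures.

Areal heat capacity C = ρ c_p D = 1030 × 4040 × 77.4 = 3.22×10^8 J/(m²·K).
ω = 2π / 3.15×10^7 s = 1.99×10^-7 s⁻¹.
Phase lag φ = arctan(Cω/λ) = arctan(64.2/34.6) = 1.08 rad.
Time lag = φ / ω = 1.08 / 1.99×10^-7 = 5.40×10^6 s = 62.5 days.

63 days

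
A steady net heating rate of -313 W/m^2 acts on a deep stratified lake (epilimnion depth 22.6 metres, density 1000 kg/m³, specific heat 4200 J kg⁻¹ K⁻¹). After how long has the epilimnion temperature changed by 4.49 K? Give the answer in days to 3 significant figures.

15.8 days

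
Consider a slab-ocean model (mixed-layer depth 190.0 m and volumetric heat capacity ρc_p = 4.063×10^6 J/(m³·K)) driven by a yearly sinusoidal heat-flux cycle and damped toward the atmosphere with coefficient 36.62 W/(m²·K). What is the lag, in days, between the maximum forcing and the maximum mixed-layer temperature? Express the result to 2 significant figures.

78 days

Areal heat capacity C = ρc_p × D = 4.063×10^6 × 190.0 = 7.72×10^8 J/(m²·K).
ω = 2π / 3.15×10^7 s = 1.99×10^-7 s⁻¹.
Phase lag φ = arctan(Cω/λ) = arctan(154/36.62) = 1.34 rad.
Time lag = φ / ω = 1.34 / 1.99×10^-7 = 6.71×10^6 s = 77.7 days.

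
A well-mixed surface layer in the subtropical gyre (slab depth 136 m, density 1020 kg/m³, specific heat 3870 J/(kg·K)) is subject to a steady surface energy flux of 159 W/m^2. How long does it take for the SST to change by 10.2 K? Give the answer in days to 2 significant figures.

400 days

Areal heat capacity C = ρ c_p D = 1020 × 3870 × 136 = 5.37×10^8 J m⁻² K⁻¹.
Time required: Δt = C ΔT / F = 5.37×10^8 × 10.2 / 159 = 3.44×10^7 s.
In days: 3.44×10^7 s / (86400 s/day) = 399 days.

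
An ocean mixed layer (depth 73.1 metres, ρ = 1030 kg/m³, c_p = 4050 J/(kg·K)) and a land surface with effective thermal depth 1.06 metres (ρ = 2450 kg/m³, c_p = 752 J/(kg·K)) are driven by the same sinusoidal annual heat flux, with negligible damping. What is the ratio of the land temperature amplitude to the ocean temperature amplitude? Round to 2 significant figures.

160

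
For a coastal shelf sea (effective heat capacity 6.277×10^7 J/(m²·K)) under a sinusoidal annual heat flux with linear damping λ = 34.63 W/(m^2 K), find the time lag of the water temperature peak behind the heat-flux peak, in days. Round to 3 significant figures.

Areal heat capacity C = 6.277×10^7 J/(m²·K) (given).
ω = 2π / 3.15×10^7 s = 1.99×10^-7 s⁻¹.
Phase lag φ = arctan(Cω/λ) = arctan(12.5/34.63) = 0.347 rad.
Time lag = φ / ω = 0.347 / 1.99×10^-7 = 1.74×10^6 s = 20.1 days.

20.1 days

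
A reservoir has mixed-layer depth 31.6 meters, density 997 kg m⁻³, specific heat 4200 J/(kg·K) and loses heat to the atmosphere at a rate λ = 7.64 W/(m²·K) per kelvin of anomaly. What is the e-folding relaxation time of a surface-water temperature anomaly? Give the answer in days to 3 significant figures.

200 days

Areal heat capacity C = ρ c_p D = 997 × 4200 × 31.6 = 1.32×10^8 J m⁻² K⁻¹.
Relaxation time τ = C / λ = 1.32×10^8 / 7.64 = 1.73×10^7 s.
In days: 1.73×10^7 s / (86400 s/day) = 200 days.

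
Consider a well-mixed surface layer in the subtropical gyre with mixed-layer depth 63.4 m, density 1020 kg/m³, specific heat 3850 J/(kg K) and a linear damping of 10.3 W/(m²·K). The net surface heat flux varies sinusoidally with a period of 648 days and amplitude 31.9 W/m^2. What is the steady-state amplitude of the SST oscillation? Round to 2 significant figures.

Areal heat capacity C = ρ c_p D = 1020 × 3850 × 63.4 = 2.49×10^8 J/(m^2 K).
Angular frequency ω = 2π / T = 2π / 5.60×10^7 s = 1.12×10^-7 s⁻¹.
√((Cω)² + λ²) = √((27.9)² + 10.3²) = 29.8 W/(m²·K).
Amplitude A = F₀ / √((Cω)²+λ²) = 31.9 / 29.8 = 1.07 K.

1.1 K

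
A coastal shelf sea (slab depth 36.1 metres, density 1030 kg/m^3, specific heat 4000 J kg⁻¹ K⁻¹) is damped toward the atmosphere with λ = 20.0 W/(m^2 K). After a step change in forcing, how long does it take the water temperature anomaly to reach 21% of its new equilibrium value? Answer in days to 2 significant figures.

20 days

Areal heat capacity C = ρ c_p D = 1030 × 4000 × 36.1 = 1.49×10^8 J/(m²·K).
τ = C / λ = 1.49×10^8 / 20.0 = 7.44×10^6 s.
Fraction reached: 1 − e^(−t/τ) = 0.21 ⇒ t = −τ ln(1 − 0.21) = τ × 0.236.
t = 1.75×10^6 s = 20.3 days.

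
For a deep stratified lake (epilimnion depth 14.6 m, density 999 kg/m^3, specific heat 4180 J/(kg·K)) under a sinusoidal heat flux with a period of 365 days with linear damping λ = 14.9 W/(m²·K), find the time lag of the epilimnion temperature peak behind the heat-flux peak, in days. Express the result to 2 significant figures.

40 days

Areal heat capacity C = ρ c_p D = 999 × 4180 × 14.6 = 6.10×10^7 J/(m^2 K).
ω = 2π / 3.15×10^7 s = 1.99×10^-7 s⁻¹.
Phase lag φ = arctan(Cω/λ) = arctan(12.1/14.9) = 0.684 rad.
Time lag = φ / ω = 0.684 / 1.99×10^-7 = 3.43×10^6 s = 39.7 days.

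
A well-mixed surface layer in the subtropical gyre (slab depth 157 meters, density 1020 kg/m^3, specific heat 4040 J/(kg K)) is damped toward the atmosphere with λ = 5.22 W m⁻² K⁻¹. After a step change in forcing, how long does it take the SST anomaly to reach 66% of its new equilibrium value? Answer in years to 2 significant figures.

4.2 years

Areal heat capacity C = ρ c_p D = 1020 × 4040 × 157 = 6.47×10^8 J/(m²·K).
τ = C / λ = 6.47×10^8 / 5.22 = 1.24×10^8 s.
Fraction reached: 1 − e^(−t/τ) = 0.66 ⇒ t = −τ ln(1 − 0.66) = τ × 1.08.
t = 1.34×10^8 s = 4.24 years.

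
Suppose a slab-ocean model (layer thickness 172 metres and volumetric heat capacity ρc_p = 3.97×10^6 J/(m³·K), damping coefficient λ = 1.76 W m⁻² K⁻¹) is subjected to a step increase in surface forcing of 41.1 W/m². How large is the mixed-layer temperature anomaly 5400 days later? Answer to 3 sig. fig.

16.3 K

Areal heat capacity C = ρc_p × D = 3.97×10^6 × 172 = 6.83×10^8 J/(m^2 K).
τ = C / λ = 6.83×10^8 / 1.76 = 3.88×10^8 s.
Equilibrium anomaly ΔT_eq = F / λ = 41.1 / 1.76 = 23.4 K.
t = 5400 days = 4.67×10^8 s, so t/τ = 1.20.
ΔT(t) = ΔT_eq (1 − e^(−t/τ)) = 23.4 × (1 − e^−1.20) = 16.3 K.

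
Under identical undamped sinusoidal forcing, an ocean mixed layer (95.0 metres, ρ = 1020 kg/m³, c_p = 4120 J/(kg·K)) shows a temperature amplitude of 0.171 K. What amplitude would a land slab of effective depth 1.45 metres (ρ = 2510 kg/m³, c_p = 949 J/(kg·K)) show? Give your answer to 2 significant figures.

C_ocean = 3.99×10^8 J/(m²·K); C_land = 3.45×10^6 J/(m²·K).
A ∝ 1/C ⇒ A_land = A_ocean × C_ocean/C_land = 0.171 × 116 = 19.8 K.

20 K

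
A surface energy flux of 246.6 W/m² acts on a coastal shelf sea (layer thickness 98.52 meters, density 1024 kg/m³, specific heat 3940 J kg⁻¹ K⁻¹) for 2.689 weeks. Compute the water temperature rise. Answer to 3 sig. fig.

Areal heat capacity C = ρ c_p D = 1024 × 3940 × 98.52 = 3.97×10^8 J/(m²·K).
Net heat input Q = F Δt = 246.6 × (2.689 weeks × 6.048×10^5 s/week) = 4.01×10^8 J/m².
ΔT = Q / C = 4.01×10^8 / 3.97×10^8 = 1.01 K.

1.01 K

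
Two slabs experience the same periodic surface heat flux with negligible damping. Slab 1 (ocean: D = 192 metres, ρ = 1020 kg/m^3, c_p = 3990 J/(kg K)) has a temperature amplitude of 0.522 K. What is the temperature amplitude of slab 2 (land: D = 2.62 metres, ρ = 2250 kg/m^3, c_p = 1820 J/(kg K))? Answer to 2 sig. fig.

38 K

C_ocean = 7.81×10^8 J/(m²·K); C_land = 1.07×10^7 J/(m²·K).
A ∝ 1/C ⇒ A_land = A_ocean × C_ocean/C_land = 0.522 × 72.8 = 38.0 K.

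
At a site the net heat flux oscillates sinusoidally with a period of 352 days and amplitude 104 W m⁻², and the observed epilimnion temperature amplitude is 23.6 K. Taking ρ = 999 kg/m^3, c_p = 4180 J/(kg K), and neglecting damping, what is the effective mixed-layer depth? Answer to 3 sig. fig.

ω = 2π / 3.04×10^7 s = 2.07×10^-7 s⁻¹.
Required C = F₀ / (A ω) = 104 / (23.6 × 2.07×10^-7) = 2.13×10^7 J/(m²·K).
D = C / (ρ c_p) = 2.13×10^7 / (999 × 4180) = 5.11 m.

5.11 m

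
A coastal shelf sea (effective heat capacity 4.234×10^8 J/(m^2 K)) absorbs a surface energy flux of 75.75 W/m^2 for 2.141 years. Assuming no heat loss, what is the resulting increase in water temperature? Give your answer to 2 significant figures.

Areal heat capacity C = 4.234×10^8 J/(m^2 K) (given).
Net heat input Q = F Δt = 75.75 × (2.141 years × 3.156×10^7 s/year) = 5.12×10^9 J/m².
ΔT = Q / C = 5.12×10^9 / 4.23×10^8 = 12.1 K.

12 K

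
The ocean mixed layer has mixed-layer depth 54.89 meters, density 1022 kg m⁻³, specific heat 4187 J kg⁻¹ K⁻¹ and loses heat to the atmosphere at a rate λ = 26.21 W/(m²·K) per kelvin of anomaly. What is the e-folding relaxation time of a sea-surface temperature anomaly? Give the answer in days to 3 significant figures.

Areal heat capacity C = ρ c_p D = 1022 × 4187 × 54.89 = 2.35×10^8 J m⁻² K⁻¹.
Relaxation time τ = C / λ = 2.35×10^8 / 26.21 = 8.96×10^6 s.
In days: 8.96×10^6 s / (86400 s/day) = 104 days.

104 days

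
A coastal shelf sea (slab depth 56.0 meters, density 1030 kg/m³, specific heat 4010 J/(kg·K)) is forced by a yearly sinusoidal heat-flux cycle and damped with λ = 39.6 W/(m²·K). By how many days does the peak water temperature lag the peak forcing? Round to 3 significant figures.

50.0 days

Areal heat capacity C = ρ c_p D = 1030 × 4010 × 56.0 = 2.31×10^8 J/(m²·K).
ω = 2π / 3.15×10^7 s = 1.99×10^-7 s⁻¹.
Phase lag φ = arctan(Cω/λ) = arctan(46.1/39.6) = 0.861 rad.
Time lag = φ / ω = 0.861 / 1.99×10^-7 = 4.32×10^6 s = 50.0 days.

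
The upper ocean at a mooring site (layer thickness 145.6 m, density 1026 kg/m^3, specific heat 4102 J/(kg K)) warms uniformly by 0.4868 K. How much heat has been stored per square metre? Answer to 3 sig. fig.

2.98×10^8

Areal heat capacity C = ρ c_p D = 1026 × 4102 × 145.6 = 6.13×10^8 J/(m²·K).
ΔQ = C ΔT = 6.13×10^8 × 0.4868 = 2.98×10^8 J/m².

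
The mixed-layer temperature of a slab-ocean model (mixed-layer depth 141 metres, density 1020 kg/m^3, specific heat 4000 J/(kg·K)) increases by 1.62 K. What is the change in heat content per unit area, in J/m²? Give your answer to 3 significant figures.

9.32×10^8

Areal heat capacity C = ρ c_p D = 1020 × 4000 × 141 = 5.75×10^8 J/(m^2 K).
ΔQ = C ΔT = 5.75×10^8 × 1.62 = 9.32×10^8 J/m².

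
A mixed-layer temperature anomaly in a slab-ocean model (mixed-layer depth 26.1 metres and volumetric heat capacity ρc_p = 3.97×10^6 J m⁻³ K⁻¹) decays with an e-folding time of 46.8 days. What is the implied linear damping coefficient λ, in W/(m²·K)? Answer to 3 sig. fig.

25.6

Areal heat capacity C = ρc_p × D = 3.97×10^6 × 26.1 = 1.04×10^8 J/(m²·K).
τ = 46.8 days = 4.04×10^6 s.
λ = C / τ = 1.04×10^8 / 4.04×10^6 = 25.6 W/(m²·K).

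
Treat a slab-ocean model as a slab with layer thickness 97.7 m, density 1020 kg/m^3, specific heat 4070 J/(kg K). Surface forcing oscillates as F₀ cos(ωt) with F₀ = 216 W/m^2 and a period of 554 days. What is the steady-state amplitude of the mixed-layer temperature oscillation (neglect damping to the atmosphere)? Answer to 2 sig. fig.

4.1 K

Areal heat capacity C = ρ c_p D = 1020 × 4070 × 97.7 = 4.06×10^8 J/(m²·K).
Angular frequency ω = 2π / T = 2π / 4.79×10^7 s = 1.31×10^-7 s⁻¹.
Cω = 4.06×10^8 × 1.31×10^-7 = 53.2 W/(m²·K).
Amplitude A = F₀ / (Cω) = 216 / 53.2 = 4.06 K.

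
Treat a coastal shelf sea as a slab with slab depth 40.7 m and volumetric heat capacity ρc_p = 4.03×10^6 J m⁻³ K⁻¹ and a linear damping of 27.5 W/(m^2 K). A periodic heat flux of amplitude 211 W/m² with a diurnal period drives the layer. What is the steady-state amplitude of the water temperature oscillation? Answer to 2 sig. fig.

Areal heat capacity C = ρc_p × D = 4.03×10^6 × 40.7 = 1.64×10^8 J/(m²·K).
Angular frequency ω = 2π / T = 2π / 86400 s = 7.27×10^-5 s⁻¹.
√((Cω)² + λ²) = √((11900)² + 27.5²) = 11900 W/(m²·K).
Amplitude A = F₀ / √((Cω)²+λ²) = 211 / 11900 = 0.0177 K.

0.018 K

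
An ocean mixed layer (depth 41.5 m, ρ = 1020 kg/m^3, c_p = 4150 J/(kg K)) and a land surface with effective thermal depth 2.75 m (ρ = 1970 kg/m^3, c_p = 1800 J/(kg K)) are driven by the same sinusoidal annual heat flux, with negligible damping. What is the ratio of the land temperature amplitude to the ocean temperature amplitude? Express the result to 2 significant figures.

18

C_ocean = 1020 × 4150 × 41.5 = 1.76×10^8 J/(m²·K).
C_land = 1970 × 1800 × 2.75 = 9.75×10^6 J/(m²·K).
Undamped amplitude ∝ 1/C, so A_land/A_ocean = C_ocean/C_land = 18.0.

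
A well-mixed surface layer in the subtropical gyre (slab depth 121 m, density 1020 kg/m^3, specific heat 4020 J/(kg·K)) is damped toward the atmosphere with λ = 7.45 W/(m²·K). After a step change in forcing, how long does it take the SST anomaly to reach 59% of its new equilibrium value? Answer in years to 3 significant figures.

1.88 years

Areal heat capacity C = ρ c_p D = 1020 × 4020 × 121 = 4.96×10^8 J m⁻² K⁻¹.
τ = C / λ = 4.96×10^8 / 7.45 = 6.66×10^7 s.
Fraction reached: 1 − e^(−t/τ) = 0.59 ⇒ t = −τ ln(1 − 0.59) = τ × 0.892.
t = 5.94×10^7 s = 1.88 years.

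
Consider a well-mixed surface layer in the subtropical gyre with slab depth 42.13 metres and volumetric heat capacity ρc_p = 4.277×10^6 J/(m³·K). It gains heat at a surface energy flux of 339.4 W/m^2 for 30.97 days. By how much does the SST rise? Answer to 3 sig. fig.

5.04 K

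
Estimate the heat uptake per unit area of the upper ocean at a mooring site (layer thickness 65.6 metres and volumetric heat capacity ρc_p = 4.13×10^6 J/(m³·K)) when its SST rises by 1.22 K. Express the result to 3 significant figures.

Areal heat capacity C = ρc_p × D = 4.13×10^6 × 65.6 = 2.71×10^8 J/(m^2 K).
ΔQ = C ΔT = 2.71×10^8 × 1.22 = 3.31×10^8 J/m².

3.31×10^8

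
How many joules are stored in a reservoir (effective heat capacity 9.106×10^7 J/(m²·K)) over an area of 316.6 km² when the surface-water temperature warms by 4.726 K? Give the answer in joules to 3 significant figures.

Areal heat capacity C = 9.106×10^7 J/(m²·K) (given).
Heat per unit area: q = C ΔT = 9.11×10^7 × 4.726 = 4.30×10^8 J/m².
Total heat: Q = q × A = 4.30×10^8 × (316.6 × 10⁶ m²) = 1.36×10^17 J.

1.36×10^17 J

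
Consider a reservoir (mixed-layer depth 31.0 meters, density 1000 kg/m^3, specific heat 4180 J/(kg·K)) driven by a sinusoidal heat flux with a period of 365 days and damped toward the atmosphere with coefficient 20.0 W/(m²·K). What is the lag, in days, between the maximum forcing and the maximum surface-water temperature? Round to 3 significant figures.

Areal heat capacity C = ρ c_p D = 1000 × 4180 × 31.0 = 1.30×10^8 J/(m^2 K).
ω = 2π / 3.15×10^7 s = 1.99×10^-7 s⁻¹.
Phase lag φ = arctan(Cω/λ) = arctan(25.8/20.0) = 0.912 rad.
Time lag = φ / ω = 0.912 / 1.99×10^-7 = 4.58×10^6 s = 53.0 days.

53.0 days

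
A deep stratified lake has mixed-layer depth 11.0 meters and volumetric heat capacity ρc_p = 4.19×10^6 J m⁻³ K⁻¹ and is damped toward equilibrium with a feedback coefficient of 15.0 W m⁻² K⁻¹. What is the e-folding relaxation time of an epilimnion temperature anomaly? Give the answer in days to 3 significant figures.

35.6 days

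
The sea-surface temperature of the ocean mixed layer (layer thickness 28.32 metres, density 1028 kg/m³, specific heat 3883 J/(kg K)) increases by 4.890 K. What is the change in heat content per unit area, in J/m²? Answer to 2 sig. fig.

5.5×10^8

Areal heat capacity C = ρ c_p D = 1028 × 3883 × 28.32 = 1.13×10^8 J m⁻² K⁻¹.
ΔQ = C ΔT = 1.13×10^8 × 4.890 = 5.53×10^8 J/m².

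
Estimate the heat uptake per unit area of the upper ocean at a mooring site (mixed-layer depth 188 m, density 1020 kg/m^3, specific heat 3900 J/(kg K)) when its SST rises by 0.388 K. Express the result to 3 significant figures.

Areal heat capacity C = ρ c_p D = 1020 × 3900 × 188 = 7.48×10^8 J/(m²·K).
ΔQ = C ΔT = 7.48×10^8 × 0.388 = 2.90×10^8 J/m².

2.90×10^8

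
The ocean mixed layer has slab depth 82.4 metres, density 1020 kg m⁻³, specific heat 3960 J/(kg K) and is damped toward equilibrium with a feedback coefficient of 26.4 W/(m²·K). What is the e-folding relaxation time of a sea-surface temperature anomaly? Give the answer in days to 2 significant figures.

Areal heat capacity C = ρ c_p D = 1020 × 3960 × 82.4 = 3.33×10^8 J m⁻² K⁻¹.
Relaxation time τ = C / λ = 3.33×10^8 / 26.4 = 1.26×10^7 s.
In days: 1.26×10^7 s / (86400 s/day) = 146 days.

150 days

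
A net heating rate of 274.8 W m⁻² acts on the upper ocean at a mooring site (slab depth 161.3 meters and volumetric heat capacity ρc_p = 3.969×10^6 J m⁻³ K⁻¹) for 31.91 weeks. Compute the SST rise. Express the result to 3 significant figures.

8.28 K

Areal heat capacity C = ρc_p × D = 3.969×10^6 × 161.3 = 6.40×10^8 J/(m²·K).
Net heat input Q = F Δt = 274.8 × (31.91 weeks × 6.048×10^5 s/week) = 5.30×10^9 J/m².
ΔT = Q / C = 5.30×10^9 / 6.40×10^8 = 8.28 K.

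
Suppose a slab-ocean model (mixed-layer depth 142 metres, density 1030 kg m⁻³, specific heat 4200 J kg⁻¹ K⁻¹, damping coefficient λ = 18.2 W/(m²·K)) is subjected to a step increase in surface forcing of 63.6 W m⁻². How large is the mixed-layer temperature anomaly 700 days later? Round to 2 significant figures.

2.9 K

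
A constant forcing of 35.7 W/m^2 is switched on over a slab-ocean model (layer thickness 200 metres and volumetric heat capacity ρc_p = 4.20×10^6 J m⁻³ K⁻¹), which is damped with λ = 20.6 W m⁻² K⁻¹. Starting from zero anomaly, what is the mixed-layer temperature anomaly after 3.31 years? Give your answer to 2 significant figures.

1.6 K

Areal heat capacity C = ρc_p × D = 4.20×10^6 × 200 = 8.40×10^8 J/(m²·K).
τ = C / λ = 8.40×10^8 / 20.6 = 4.08×10^7 s.
Equilibrium anomaly ΔT_eq = F / λ = 35.7 / 20.6 = 1.73 K.
t = 3.31 years = 1.04×10^8 s, so t/τ = 2.56.
ΔT(t) = ΔT_eq (1 − e^(−t/τ)) = 1.73 × (1 − e^−2.56) = 1.60 K.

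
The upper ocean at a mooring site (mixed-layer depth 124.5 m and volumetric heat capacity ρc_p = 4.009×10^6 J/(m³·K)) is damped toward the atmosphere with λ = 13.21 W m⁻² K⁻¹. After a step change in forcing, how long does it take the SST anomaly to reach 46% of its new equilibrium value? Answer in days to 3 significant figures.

Areal heat capacity C = ρc_p × D = 4.009×10^6 × 124.5 = 4.99×10^8 J m⁻² K⁻¹.
τ = C / λ = 4.99×10^8 / 13.21 = 3.78×10^7 s.
Fraction reached: 1 − e^(−t/τ) = 0.46 ⇒ t = −τ ln(1 − 0.46) = τ × 0.616.
t = 2.33×10^7 s = 269 days.

269 days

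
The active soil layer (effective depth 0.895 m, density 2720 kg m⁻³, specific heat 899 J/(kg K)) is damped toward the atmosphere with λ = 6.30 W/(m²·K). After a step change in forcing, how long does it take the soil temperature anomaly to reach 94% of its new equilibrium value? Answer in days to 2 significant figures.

Areal heat capacity C = ρ c_p D = 2720 × 899 × 0.895 = 2.19×10^6 J/(m^2 K).
τ = C / λ = 2.19×10^6 / 6.30 = 3.47×10^5 s.
Fraction reached: 1 − e^(−t/τ) = 0.94 ⇒ t = −τ ln(1 − 0.94) = τ × 2.81.
t = 9.77×10^5 s = 11.3 days.

11 days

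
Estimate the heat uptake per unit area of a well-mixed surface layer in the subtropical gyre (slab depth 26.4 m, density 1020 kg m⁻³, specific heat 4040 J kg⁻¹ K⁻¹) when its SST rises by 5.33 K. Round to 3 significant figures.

Areal heat capacity C = ρ c_p D = 1020 × 4040 × 26.4 = 1.09×10^8 J m⁻² K⁻¹.
ΔQ = C ΔT = 1.09×10^8 × 5.33 = 5.80×10^8 J/m².

5.80×10^8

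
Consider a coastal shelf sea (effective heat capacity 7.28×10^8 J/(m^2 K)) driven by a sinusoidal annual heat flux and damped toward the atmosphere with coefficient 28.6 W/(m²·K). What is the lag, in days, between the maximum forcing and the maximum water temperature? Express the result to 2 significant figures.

80 days

Areal heat capacity C = 7.28×10^8 J/(m^2 K) (given).
ω = 2π / 3.15×10^7 s = 1.99×10^-7 s⁻¹.
Phase lag φ = arctan(Cω/λ) = arctan(145/28.6) = 1.38 rad.
Time lag = φ / ω = 1.38 / 1.99×10^-7 = 6.91×10^6 s = 79.9 days.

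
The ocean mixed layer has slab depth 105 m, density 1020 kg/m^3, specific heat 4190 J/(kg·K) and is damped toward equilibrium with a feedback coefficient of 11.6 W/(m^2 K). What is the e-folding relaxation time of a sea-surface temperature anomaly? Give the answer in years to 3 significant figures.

Areal heat capacity C = ρ c_p D = 1020 × 4190 × 105 = 4.49×10^8 J/(m^2 K).
Relaxation time τ = C / λ = 4.49×10^8 / 11.6 = 3.87×10^7 s.
In years: 3.87×10^7 s / (3.156×10^7 s/year) = 1.23 years.

1.23 years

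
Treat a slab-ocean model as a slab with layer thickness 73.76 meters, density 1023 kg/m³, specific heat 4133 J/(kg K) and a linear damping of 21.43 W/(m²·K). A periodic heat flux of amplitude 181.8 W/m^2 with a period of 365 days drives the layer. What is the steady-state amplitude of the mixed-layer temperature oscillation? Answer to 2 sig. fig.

2.8 K

Areal heat capacity C = ρ c_p D = 1023 × 4133 × 73.76 = 3.12×10^8 J/(m²·K).
Angular frequency ω = 2π / T = 2π / 3.15×10^7 s = 1.99×10^-7 s⁻¹.
√((Cω)² + λ²) = √((62.1)² + 21.43²) = 65.7 W/(m²·K).
Amplitude A = F₀ / √((Cω)²+λ²) = 181.8 / 65.7 = 2.77 K.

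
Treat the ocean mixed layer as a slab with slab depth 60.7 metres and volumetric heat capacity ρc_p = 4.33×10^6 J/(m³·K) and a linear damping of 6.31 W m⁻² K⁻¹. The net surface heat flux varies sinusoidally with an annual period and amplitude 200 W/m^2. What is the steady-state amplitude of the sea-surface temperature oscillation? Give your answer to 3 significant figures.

3.79 K

Areal heat capacity C = ρc_p × D = 4.33×10^6 × 60.7 = 2.63×10^8 J m⁻² K⁻¹.
Angular frequency ω = 2π / T = 2π / 3.15×10^7 s = 1.99×10^-7 s⁻¹.
√((Cω)² + λ²) = √((52.4)² + 6.31²) = 52.7 W/(m²·K).
Amplitude A = F₀ / √((Cω)²+λ²) = 200 / 52.7 = 3.79 K.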